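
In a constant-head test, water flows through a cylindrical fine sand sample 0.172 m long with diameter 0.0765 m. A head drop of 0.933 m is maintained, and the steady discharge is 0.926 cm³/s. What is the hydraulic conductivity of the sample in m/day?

3.21

Cross-sectional area A = π·(d/2)² = π × (0.0765/2)² = 0.004596 m².
Convert discharge: 0.926 cm³/s = 9.260e-07 m³/s.
Darcy's law rearranged: K = Q·L / (A·Δh) = 9.260e-07 × 0.172 / (0.004596 × 0.933) = 3.714e-05 m/s = 3.209 m/day.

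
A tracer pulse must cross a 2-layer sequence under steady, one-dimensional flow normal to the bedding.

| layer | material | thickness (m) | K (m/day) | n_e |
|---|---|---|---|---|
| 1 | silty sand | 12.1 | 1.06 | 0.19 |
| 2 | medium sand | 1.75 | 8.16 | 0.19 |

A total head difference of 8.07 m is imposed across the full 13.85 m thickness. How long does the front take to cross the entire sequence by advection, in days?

3.79

With flow normal to the layers, continuity requires the same specific discharge q through every layer.
Σ(b_i/K_i) = 12.1/1.06 + 1.75/8.16 = 11.63 d.
q = Δh / Σ(b_i/K_i) = 8.07 / 11.63 = 0.6939 m/day.
In each layer the seepage velocity is v_i = q/n_i, so the layer transit time is t_i = b_i·n_i / q:
  layer 1 (silty sand): t_1 = 12.1 × 0.19 / 0.6939 = 3.313 d
  layer 2 (medium sand): t_2 = 1.75 × 0.19 / 0.6939 = 0.4792 d
Total t = Σ t_i = 3.792 days.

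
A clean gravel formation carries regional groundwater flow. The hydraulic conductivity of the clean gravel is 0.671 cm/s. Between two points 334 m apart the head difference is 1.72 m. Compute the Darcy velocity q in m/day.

Convert K: 0.671 cm/s × 864 = 579.7 m/day.
Hydraulic gradient i = Δh / L = 1.72 / 334 = 0.005150.
Specific discharge q = K · i = 579.7 × 0.005150 = 2.986 m/day.

2.99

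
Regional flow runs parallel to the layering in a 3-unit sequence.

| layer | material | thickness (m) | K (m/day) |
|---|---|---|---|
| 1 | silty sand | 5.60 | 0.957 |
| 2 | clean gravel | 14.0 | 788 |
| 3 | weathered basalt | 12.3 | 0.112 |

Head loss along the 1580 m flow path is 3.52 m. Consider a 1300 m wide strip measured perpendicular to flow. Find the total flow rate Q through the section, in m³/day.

32000

Flow is parallel to layering, so each bed carries its own Darcy discharge and the transmissivities add.
Σ(K_i·b_i) = 0.957×5.60 + 788×14.0 + 0.112×12.3 = 11039 m²/day.
Hydraulic gradient i = Δh / L = 3.52 / 1580 = 0.002228.
Q = Σ(K_i·b_i) · W · i = 11039 × 1300 × 0.002228 = 31970 m³/day.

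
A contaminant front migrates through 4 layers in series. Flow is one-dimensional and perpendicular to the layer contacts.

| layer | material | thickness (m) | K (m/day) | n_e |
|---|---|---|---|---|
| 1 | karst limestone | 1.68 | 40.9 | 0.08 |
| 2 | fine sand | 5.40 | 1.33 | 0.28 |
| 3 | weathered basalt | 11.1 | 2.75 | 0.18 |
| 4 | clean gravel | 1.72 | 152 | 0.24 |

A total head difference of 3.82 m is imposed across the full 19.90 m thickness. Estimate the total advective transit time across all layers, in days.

8.65

With flow normal to the layers, continuity requires the same specific discharge q through every layer.
Σ(b_i/K_i) = 1.68/40.9 + 5.40/1.33 + 11.1/2.75 + 1.72/152 = 8.149 d.
q = Δh / Σ(b_i/K_i) = 3.82 / 8.149 = 0.4688 m/day.
In each layer the seepage velocity is v_i = q/n_i, so the layer transit time is t_i = b_i·n_i / q:
  layer 1 (karst limestone): t_1 = 1.68 × 0.08 / 0.4688 = 0.2867 d
  layer 2 (fine sand): t_2 = 5.40 × 0.28 / 0.4688 = 3.225 d
  layer 3 (weathered basalt): t_3 = 11.1 × 0.18 / 0.4688 = 4.262 d
  layer 4 (clean gravel): t_4 = 1.72 × 0.24 / 0.4688 = 0.8806 d
Total t = Σ t_i = 8.655 days.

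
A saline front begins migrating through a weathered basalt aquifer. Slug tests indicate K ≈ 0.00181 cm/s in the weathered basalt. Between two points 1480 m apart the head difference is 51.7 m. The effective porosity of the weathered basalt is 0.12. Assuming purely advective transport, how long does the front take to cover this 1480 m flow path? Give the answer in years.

Convert K: 0.00181 cm/s × 864 = 1.564 m/day.
Hydraulic gradient i = Δh / L = 51.7 / 1480 = 0.03493.
Darcy flux q = K · i = 1.564 × 0.03493 = 0.05463 m/day.
Seepage velocity v = q / n_e = 0.05463 / 0.12 = 0.4552 m/day.
Travel time t = L / v = 1480 / 0.4552 = 3251 days = 8.901 years.

8.90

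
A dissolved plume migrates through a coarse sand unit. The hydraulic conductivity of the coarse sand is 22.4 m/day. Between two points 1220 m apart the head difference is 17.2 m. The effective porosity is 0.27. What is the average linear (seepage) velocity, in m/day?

1.17

Hydraulic gradient i = Δh / L = 17.2 / 1220 = 0.01410.
Darcy flux q = K · i = 22.40 × 0.01410 = 0.3158 m/day.
Seepage velocity v = q / n_e = 0.3158 / 0.27 = 1.170 m/day.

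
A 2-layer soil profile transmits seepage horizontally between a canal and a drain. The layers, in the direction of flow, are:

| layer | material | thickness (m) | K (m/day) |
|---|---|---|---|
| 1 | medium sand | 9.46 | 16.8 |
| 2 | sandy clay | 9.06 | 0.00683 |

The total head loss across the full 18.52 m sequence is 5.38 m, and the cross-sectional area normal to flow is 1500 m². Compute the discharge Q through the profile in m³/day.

Flow is perpendicular to layering, so the layers act in series and the equivalent K is the thickness-weighted harmonic mean.
Total thickness L = 9.46 + 9.06 = 18.52 m.
Σ(b_i/K_i) = 9.46/16.8 + 9.06/0.00683 = 1327 d.
K_eq = L / Σ(b_i/K_i) = 18.52 / 1327 = 0.01396 m/day.
Q = K_eq · A · (Δh/L) = 0.01396 × 1500 × (5.38/18.52) = 6.081 m³/day.

6.08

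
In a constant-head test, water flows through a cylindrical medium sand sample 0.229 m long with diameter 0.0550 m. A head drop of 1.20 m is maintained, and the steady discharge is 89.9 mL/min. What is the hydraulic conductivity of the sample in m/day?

Cross-sectional area A = π·(d/2)² = π × (0.0550/2)² = 0.002376 m².
Convert discharge: 89.9 mL/min = 1.498e-06 m³/s.
Darcy's law rearranged: K = Q·L / (A·Δh) = 1.498e-06 × 0.229 / (0.002376 × 1.20) = 0.0001204 m/s = 10.40 m/day.

10.4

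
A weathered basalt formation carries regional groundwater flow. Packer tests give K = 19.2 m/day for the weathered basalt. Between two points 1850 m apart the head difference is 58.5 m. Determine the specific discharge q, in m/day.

0.607

Hydraulic gradient i = Δh / L = 58.5 / 1850 = 0.03162.
Specific discharge q = K · i = 19.20 × 0.03162 = 0.6071 m/day.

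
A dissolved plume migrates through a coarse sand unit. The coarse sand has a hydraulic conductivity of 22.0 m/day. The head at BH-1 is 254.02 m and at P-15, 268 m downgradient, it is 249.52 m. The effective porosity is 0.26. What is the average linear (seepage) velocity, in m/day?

Hydraulic gradient i = (254.02 − 249.52) / 268 = 4.5 / 268 = 0.01679.
Darcy flux q = K · i = 22.00 × 0.01679 = 0.3694 m/day.
Seepage velocity v = q / n_e = 0.3694 / 0.26 = 1.421 m/day.

1.42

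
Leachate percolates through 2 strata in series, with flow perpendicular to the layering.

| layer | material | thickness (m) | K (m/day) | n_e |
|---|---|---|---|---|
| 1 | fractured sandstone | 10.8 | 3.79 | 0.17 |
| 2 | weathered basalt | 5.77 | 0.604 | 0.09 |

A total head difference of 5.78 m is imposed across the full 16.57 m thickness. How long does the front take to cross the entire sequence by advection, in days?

With flow normal to the layers, continuity requires the same specific discharge q through every layer.
Σ(b_i/K_i) = 10.8/3.79 + 5.77/0.604 = 12.40 d.
q = Δh / Σ(b_i/K_i) = 5.78 / 12.40 = 0.4660 m/day.
In each layer the seepage velocity is v_i = q/n_i, so the layer transit time is t_i = b_i·n_i / q:
  layer 1 (fractured sandstone): t_1 = 10.8 × 0.17 / 0.4660 = 3.940 d
  layer 2 (weathered basalt): t_2 = 5.77 × 0.09 / 0.4660 = 1.114 d
Total t = Σ t_i = 5.054 days.

5.05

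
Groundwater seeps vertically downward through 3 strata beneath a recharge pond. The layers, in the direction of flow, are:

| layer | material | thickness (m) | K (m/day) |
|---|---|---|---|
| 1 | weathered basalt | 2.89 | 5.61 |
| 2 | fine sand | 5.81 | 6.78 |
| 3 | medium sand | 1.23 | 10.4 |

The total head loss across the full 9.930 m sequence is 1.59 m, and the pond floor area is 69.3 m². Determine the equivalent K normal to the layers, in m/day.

6.66

Flow is perpendicular to layering, so the layers act in series and the equivalent K is the thickness-weighted harmonic mean.
Total thickness L = 2.89 + 5.81 + 1.23 = 9.930 m.
Σ(b_i/K_i) = 2.89/5.61 + 5.81/6.78 + 1.23/10.4 = 1.490 d.
K_eq = L / Σ(b_i/K_i) = 9.930 / 1.490 = 6.663 m/day.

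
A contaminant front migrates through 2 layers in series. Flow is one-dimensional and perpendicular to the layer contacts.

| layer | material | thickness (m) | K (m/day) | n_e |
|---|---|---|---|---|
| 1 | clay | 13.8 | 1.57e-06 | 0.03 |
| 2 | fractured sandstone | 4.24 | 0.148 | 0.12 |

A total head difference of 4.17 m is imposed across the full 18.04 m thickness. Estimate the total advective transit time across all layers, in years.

With flow normal to the layers, continuity requires the same specific discharge q through every layer.
Σ(b_i/K_i) = 13.8/1.57e-06 + 4.24/0.148 = 8.790e+06 d.
q = Δh / Σ(b_i/K_i) = 4.17 / 8.790e+06 = 4.744e-07 m/day.
In each layer the seepage velocity is v_i = q/n_i, so the layer transit time is t_i = b_i·n_i / q:
  layer 1 (clay): t_1 = 13.8 × 0.03 / 4.744e-07 = 8.727e+05 d
  layer 2 (fractured sandstone): t_2 = 4.24 × 0.12 / 4.744e-07 = 1.072e+06 d
Total t = Σ t_i = 1.945e+06 days = 5326 years.

5330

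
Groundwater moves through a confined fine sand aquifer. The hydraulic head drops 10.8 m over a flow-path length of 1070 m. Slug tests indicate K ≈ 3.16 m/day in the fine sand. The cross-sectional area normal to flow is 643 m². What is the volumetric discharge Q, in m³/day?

20.5

Hydraulic gradient i = Δh / L = 10.8 / 1070 = 0.01009.
Darcy's law: Q = K · A · i = 3.160 × 643.0 × 0.01009 = 20.51 m³/day.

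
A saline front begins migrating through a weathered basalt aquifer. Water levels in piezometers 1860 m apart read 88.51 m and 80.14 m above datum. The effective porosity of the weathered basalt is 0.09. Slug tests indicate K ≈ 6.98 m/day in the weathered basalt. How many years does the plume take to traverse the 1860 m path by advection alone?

Hydraulic gradient i = (88.51 − 80.14) / 1860 = 8.37 / 1860 = 0.004500.
Darcy flux q = K · i = 6.980 × 0.004500 = 0.03141 m/day.
Seepage velocity v = q / n_e = 0.03141 / 0.09 = 0.3490 m/day.
Travel time t = L / v = 1860 / 0.3490 = 5330 days = 14.59 years.

14.6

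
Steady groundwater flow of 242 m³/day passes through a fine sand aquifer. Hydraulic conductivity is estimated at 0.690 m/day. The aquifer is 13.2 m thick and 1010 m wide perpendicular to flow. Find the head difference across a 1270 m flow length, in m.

Cross-sectional area A = 1010 × 13.2 = 13332 m².
From Q = K·A·i, i = Q / (K·A) = 242 / (0.6900 × 13332) = 0.02631.
Head loss Δh = i · L = 0.02631 × 1270 = 33.41 m.

33.4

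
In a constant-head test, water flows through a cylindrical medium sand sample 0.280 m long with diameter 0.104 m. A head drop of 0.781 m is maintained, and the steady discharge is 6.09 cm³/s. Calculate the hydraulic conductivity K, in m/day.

22.2

Cross-sectional area A = π·(d/2)² = π × (0.104/2)² = 0.008495 m².
Convert discharge: 6.09 cm³/s = 6.090e-06 m³/s.
Darcy's law rearranged: K = Q·L / (A·Δh) = 6.090e-06 × 0.280 / (0.008495 × 0.781) = 0.0002570 m/s = 22.21 m/day.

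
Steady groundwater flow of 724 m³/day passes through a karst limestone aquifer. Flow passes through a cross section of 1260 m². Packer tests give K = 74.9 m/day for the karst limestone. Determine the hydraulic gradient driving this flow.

From Q = K·A·i, i = Q / (K·A) = 724 / (74.90 × 1260) = 0.007672.

0.00767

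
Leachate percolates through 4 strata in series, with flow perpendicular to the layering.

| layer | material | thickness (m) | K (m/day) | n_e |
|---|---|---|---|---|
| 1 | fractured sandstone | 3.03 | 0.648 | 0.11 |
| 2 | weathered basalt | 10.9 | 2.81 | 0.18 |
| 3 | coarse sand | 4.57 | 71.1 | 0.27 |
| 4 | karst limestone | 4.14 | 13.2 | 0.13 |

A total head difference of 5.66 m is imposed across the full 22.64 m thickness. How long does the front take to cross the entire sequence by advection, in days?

6.42

With flow normal to the layers, continuity requires the same specific discharge q through every layer.
Σ(b_i/K_i) = 3.03/0.648 + 10.9/2.81 + 4.57/71.1 + 4.14/13.2 = 8.933 d.
q = Δh / Σ(b_i/K_i) = 5.66 / 8.933 = 0.6336 m/day.
In each layer the seepage velocity is v_i = q/n_i, so the layer transit time is t_i = b_i·n_i / q:
  layer 1 (fractured sandstone): t_1 = 3.03 × 0.11 / 0.6336 = 0.5260 d
  layer 2 (weathered basalt): t_2 = 10.9 × 0.18 / 0.6336 = 3.097 d
  layer 3 (coarse sand): t_3 = 4.57 × 0.27 / 0.6336 = 1.947 d
  layer 4 (karst limestone): t_4 = 4.14 × 0.13 / 0.6336 = 0.8494 d
Total t = Σ t_i = 6.419 days.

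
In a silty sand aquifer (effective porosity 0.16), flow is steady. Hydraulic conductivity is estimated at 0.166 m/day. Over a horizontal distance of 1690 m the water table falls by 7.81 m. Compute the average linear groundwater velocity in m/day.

0.00479

Hydraulic gradient i = Δh / L = 7.81 / 1690 = 0.004621.
Darcy flux q = K · i = 0.1660 × 0.004621 = 0.0007671 m/day.
Seepage velocity v = q / n_e = 0.0007671 / 0.16 = 0.004795 m/day.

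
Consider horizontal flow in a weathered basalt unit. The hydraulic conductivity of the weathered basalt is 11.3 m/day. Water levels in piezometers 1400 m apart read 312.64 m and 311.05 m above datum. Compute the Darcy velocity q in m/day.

0.0128

Hydraulic gradient i = (312.64 − 311.05) / 1400 = 1.59 / 1400 = 0.001136.
Specific discharge q = K · i = 11.30 × 0.001136 = 0.01283 m/day.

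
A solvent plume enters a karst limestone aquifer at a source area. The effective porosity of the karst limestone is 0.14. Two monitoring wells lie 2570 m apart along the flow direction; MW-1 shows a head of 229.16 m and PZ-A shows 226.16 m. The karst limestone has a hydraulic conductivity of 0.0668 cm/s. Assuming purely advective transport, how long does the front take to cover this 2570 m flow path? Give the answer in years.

14.6

Convert K: 0.0668 cm/s × 864 = 57.72 m/day.
Hydraulic gradient i = (229.16 − 226.16) / 2570 = 3 / 2570 = 0.001167.
Darcy flux q = K · i = 57.72 × 0.001167 = 0.06737 m/day.
Seepage velocity v = q / n_e = 0.06737 / 0.14 = 0.4812 m/day.
Travel time t = L / v = 2570 / 0.4812 = 5341 days = 14.62 years.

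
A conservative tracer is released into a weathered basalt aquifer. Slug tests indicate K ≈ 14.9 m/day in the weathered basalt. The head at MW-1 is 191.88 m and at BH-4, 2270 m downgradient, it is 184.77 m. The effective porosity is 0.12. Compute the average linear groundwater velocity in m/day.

Hydraulic gradient i = (191.88 − 184.77) / 2270 = 7.11 / 2270 = 0.003132.
Darcy flux q = K · i = 14.90 × 0.003132 = 0.04667 m/day.
Seepage velocity v = q / n_e = 0.04667 / 0.12 = 0.3889 m/day.

0.389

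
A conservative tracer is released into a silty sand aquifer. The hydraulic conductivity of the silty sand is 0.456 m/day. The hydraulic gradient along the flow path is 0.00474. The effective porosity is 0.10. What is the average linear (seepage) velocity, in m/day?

Hydraulic gradient i = 0.00474.
Darcy flux q = K · i = 0.4560 × 0.004740 = 0.002161 m/day.
Seepage velocity v = q / n_e = 0.002161 / 0.10 = 0.02161 m/day.

0.0216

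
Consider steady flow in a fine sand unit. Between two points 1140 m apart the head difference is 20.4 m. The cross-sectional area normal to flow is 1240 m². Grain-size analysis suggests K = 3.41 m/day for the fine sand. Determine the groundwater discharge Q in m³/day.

75.7

Hydraulic gradient i = Δh / L = 20.4 / 1140 = 0.01789.
Darcy's law: Q = K · A · i = 3.410 × 1240 × 0.01789 = 75.67 m³/day.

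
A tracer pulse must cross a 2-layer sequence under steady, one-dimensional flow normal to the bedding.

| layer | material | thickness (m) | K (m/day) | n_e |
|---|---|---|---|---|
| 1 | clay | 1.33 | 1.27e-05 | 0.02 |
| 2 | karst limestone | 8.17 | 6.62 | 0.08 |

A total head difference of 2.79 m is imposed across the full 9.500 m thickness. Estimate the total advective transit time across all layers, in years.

69.9

With flow normal to the layers, continuity requires the same specific discharge q through every layer.
Σ(b_i/K_i) = 1.33/1.27e-05 + 8.17/6.62 = 1.047e+05 d.
q = Δh / Σ(b_i/K_i) = 2.79 / 1.047e+05 = 2.664e-05 m/day.
In each layer the seepage velocity is v_i = q/n_i, so the layer transit time is t_i = b_i·n_i / q:
  layer 1 (clay): t_1 = 1.33 × 0.02 / 2.664e-05 = 998.5 d
  layer 2 (karst limestone): t_2 = 8.17 × 0.08 / 2.664e-05 = 24534 d
Total t = Σ t_i = 25532 days = 69.90 years.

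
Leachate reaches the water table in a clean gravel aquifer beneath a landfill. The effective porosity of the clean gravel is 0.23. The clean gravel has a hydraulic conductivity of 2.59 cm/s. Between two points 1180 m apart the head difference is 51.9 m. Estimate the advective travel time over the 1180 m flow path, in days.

2.76

Convert K: 2.59 cm/s × 864 = 2238 m/day.
Hydraulic gradient i = Δh / L = 51.9 / 1180 = 0.04398.
Darcy flux q = K · i = 2238 × 0.04398 = 98.42 m/day.
Seepage velocity v = q / n_e = 98.42 / 0.23 = 427.9 m/day.
Travel time t = L / v = 1180 / 427.9 = 2.757 days.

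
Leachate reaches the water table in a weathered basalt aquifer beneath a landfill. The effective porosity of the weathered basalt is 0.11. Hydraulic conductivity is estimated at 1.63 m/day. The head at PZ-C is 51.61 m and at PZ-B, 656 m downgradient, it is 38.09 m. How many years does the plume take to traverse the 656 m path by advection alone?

5.88

Hydraulic gradient i = (51.61 − 38.09) / 656 = 13.52 / 656 = 0.02061.
Darcy flux q = K · i = 1.630 × 0.02061 = 0.03359 m/day.
Seepage velocity v = q / n_e = 0.03359 / 0.11 = 0.3054 m/day.
Travel time t = L / v = 656 / 0.3054 = 2148 days = 5.881 years.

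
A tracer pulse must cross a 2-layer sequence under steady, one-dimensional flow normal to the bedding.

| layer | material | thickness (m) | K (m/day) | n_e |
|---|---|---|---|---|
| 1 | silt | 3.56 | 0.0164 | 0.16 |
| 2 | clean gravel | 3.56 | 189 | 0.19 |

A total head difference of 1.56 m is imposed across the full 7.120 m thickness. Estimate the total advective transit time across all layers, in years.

With flow normal to the layers, continuity requires the same specific discharge q through every layer.
Σ(b_i/K_i) = 3.56/0.0164 + 3.56/189 = 217.1 d.
q = Δh / Σ(b_i/K_i) = 1.56 / 217.1 = 0.007186 m/day.
In each layer the seepage velocity is v_i = q/n_i, so the layer transit time is t_i = b_i·n_i / q:
  layer 1 (silt): t_1 = 3.56 × 0.16 / 0.007186 = 79.27 d
  layer 2 (clean gravel): t_2 = 3.56 × 0.19 / 0.007186 = 94.13 d
Total t = Σ t_i = 173.4 days = 0.4747 years.

0.475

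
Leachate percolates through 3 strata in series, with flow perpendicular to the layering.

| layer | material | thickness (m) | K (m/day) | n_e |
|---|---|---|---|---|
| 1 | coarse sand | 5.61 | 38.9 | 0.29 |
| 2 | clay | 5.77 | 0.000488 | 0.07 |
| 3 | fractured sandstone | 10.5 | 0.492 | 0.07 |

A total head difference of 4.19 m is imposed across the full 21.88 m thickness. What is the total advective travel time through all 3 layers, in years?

With flow normal to the layers, continuity requires the same specific discharge q through every layer.
Σ(b_i/K_i) = 5.61/38.9 + 5.77/0.000488 + 10.5/0.492 = 11845 d.
q = Δh / Σ(b_i/K_i) = 4.19 / 11845 = 0.0003537 m/day.
In each layer the seepage velocity is v_i = q/n_i, so the layer transit time is t_i = b_i·n_i / q:
  layer 1 (coarse sand): t_1 = 5.61 × 0.29 / 0.0003537 = 4599 d
  layer 2 (clay): t_2 = 5.77 × 0.07 / 0.0003537 = 1142 d
  layer 3 (fractured sandstone): t_3 = 10.5 × 0.07 / 0.0003537 = 2078 d
Total t = Σ t_i = 7819 days = 21.41 years.

21.4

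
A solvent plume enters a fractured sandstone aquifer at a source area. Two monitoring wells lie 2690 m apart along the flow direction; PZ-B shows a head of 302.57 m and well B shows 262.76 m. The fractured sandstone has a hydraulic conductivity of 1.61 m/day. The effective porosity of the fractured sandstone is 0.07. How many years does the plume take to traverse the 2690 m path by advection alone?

Hydraulic gradient i = (302.57 − 262.76) / 2690 = 39.81 / 2690 = 0.01480.
Darcy flux q = K · i = 1.610 × 0.01480 = 0.02383 m/day.
Seepage velocity v = q / n_e = 0.02383 / 0.07 = 0.3404 m/day.
Travel time t = L / v = 2690 / 0.3404 = 7903 days = 21.64 years.

21.6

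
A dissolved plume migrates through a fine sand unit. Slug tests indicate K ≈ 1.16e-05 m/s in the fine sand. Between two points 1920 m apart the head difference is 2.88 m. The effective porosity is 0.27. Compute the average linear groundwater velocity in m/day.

0.00557

Convert K: 1.16e-05 m/s × 86400 = 1.002 m/day.
Hydraulic gradient i = Δh / L = 2.88 / 1920 = 0.001500.
Darcy flux q = K · i = 1.002 × 0.001500 = 0.001503 m/day.
Seepage velocity v = q / n_e = 0.001503 / 0.27 = 0.005568 m/day.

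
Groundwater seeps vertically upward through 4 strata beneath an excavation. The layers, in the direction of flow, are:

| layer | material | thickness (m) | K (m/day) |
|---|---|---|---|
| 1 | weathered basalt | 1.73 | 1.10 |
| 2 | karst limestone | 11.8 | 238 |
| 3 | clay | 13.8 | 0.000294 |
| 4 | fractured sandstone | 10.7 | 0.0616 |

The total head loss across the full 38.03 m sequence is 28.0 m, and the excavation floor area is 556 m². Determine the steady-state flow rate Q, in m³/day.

0.330

Flow is perpendicular to layering, so the layers act in series and the equivalent K is the thickness-weighted harmonic mean.
Total thickness L = 1.73 + 11.8 + 13.8 + 10.7 = 38.03 m.
Σ(b_i/K_i) = 1.73/1.10 + 11.8/238 + 13.8/0.000294 + 10.7/0.0616 = 47114 d.
K_eq = L / Σ(b_i/K_i) = 38.03 / 47114 = 0.0008072 m/day.
Q = K_eq · A · (Δh/L) = 0.0008072 × 556 × (28.0/38.03) = 0.3304 m³/day.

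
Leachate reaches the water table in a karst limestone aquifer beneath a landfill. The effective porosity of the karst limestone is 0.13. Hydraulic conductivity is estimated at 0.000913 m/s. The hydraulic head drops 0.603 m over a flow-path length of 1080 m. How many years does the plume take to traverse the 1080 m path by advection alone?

8.73

Convert K: 0.000913 m/s × 86400 = 78.88 m/day.
Hydraulic gradient i = Δh / L = 0.603 / 1080 = 0.0005583.
Darcy flux q = K · i = 78.88 × 0.0005583 = 0.04404 m/day.
Seepage velocity v = q / n_e = 0.04404 / 0.13 = 0.3388 m/day.
Travel time t = L / v = 1080 / 0.3388 = 3188 days = 8.728 years.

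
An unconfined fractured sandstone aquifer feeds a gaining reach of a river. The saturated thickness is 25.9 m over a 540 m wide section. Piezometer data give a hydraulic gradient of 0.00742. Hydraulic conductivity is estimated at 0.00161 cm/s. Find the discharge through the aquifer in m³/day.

144

Convert K: 0.00161 cm/s × 864 = 1.391 m/day.
Cross-sectional area A = 540 × 25.9 = 13986 m².
Hydraulic gradient i = 0.00742.
Darcy's law: Q = K · A · i = 1.391 × 13986 × 0.007420 = 144.4 m³/day.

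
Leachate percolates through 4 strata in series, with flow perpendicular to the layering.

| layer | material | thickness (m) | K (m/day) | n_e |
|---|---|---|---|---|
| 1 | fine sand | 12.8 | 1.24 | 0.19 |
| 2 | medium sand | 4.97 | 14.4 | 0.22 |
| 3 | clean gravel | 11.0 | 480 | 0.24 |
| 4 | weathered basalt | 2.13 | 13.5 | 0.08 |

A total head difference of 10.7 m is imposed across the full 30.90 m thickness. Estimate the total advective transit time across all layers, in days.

6.42

With flow normal to the layers, continuity requires the same specific discharge q through every layer.
Σ(b_i/K_i) = 12.8/1.24 + 4.97/14.4 + 11.0/480 + 2.13/13.5 = 10.85 d.
q = Δh / Σ(b_i/K_i) = 10.7 / 10.85 = 0.9863 m/day.
In each layer the seepage velocity is v_i = q/n_i, so the layer transit time is t_i = b_i·n_i / q:
  layer 1 (fine sand): t_1 = 12.8 × 0.19 / 0.9863 = 2.466 d
  layer 2 (medium sand): t_2 = 4.97 × 0.22 / 0.9863 = 1.109 d
  layer 3 (clean gravel): t_3 = 11.0 × 0.24 / 0.9863 = 2.677 d
  layer 4 (weathered basalt): t_4 = 2.13 × 0.08 / 0.9863 = 0.1728 d
Total t = Σ t_i = 6.424 days.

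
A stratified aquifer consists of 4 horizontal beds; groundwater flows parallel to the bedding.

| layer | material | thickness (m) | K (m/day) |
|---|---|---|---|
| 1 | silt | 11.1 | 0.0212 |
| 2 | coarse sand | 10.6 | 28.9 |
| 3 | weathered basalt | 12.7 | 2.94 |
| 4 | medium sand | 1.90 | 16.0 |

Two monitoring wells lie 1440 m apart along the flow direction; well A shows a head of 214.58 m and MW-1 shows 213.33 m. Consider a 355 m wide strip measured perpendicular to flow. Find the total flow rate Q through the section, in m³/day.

115

Flow is parallel to layering, so each bed carries its own Darcy discharge and the transmissivities add.
Σ(K_i·b_i) = 0.0212×11.1 + 28.9×10.6 + 2.94×12.7 + 16.0×1.90 = 374.3 m²/day.
Hydraulic gradient i = (214.58 − 213.33) / 1440 = 1.25 / 1440 = 0.0008681.
Q = Σ(K_i·b_i) · W · i = 374.3 × 355 × 0.0008681 = 115.3 m³/day.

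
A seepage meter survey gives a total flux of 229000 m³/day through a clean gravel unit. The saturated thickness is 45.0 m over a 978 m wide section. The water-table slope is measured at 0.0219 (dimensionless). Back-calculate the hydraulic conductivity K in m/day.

Cross-sectional area A = 978 × 45.0 = 44010 m².
Hydraulic gradient i = 0.0219.
From Q = K·A·i, K = Q / (A·i) = 229000 / (44010 × 0.02190) = 237.6 m/day.

238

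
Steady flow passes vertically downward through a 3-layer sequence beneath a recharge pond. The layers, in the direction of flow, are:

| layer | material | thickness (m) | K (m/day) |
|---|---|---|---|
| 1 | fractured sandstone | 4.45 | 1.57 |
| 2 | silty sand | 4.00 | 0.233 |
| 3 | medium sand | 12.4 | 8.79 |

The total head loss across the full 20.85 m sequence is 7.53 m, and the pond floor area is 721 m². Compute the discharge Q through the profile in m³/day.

Flow is perpendicular to layering, so the layers act in series and the equivalent K is the thickness-weighted harmonic mean.
Total thickness L = 4.45 + 4.00 + 12.4 = 20.85 m.
Σ(b_i/K_i) = 4.45/1.57 + 4.00/0.233 + 12.4/8.79 = 21.41 d.
K_eq = L / Σ(b_i/K_i) = 20.85 / 21.41 = 0.9737 m/day.
Q = K_eq · A · (Δh/L) = 0.9737 × 721 × (7.53/20.85) = 253.5 m³/day.

254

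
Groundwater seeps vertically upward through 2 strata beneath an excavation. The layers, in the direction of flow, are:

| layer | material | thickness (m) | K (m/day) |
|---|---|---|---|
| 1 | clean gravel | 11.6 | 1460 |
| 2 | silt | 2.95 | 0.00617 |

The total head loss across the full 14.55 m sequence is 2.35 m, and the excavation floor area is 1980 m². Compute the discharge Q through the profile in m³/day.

Flow is perpendicular to layering, so the layers act in series and the equivalent K is the thickness-weighted harmonic mean.
Total thickness L = 11.6 + 2.95 = 14.55 m.
Σ(b_i/K_i) = 11.6/1460 + 2.95/0.00617 = 478.1 d.
K_eq = L / Σ(b_i/K_i) = 14.55 / 478.1 = 0.03043 m/day.
Q = K_eq · A · (Δh/L) = 0.03043 × 1980 × (2.35/14.55) = 9.732 m³/day.

9.73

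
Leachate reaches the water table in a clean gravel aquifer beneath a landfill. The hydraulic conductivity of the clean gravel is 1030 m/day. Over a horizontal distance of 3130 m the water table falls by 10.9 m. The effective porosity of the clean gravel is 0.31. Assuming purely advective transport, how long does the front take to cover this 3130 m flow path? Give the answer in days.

271

Hydraulic gradient i = Δh / L = 10.9 / 3130 = 0.003482.
Darcy flux q = K · i = 1030 × 0.003482 = 3.587 m/day.
Seepage velocity v = q / n_e = 3.587 / 0.31 = 11.57 m/day.
Travel time t = L / v = 3130 / 11.57 = 270.5 days.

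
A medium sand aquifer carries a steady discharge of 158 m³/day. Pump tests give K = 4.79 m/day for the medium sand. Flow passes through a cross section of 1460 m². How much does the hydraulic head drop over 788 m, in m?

17.8

From Q = K·A·i, i = Q / (K·A) = 158 / (4.790 × 1460) = 0.02259.
Head loss Δh = i · L = 0.02259 × 788 = 17.80 m.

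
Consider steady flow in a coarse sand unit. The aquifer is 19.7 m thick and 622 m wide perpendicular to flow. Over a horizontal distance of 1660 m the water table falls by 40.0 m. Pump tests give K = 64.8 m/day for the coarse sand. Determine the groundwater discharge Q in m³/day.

Cross-sectional area A = 622 × 19.7 = 12253 m².
Hydraulic gradient i = Δh / L = 40.0 / 1660 = 0.02410.
Darcy's law: Q = K · A · i = 64.80 × 12253 × 0.02410 = 19133 m³/day.

19100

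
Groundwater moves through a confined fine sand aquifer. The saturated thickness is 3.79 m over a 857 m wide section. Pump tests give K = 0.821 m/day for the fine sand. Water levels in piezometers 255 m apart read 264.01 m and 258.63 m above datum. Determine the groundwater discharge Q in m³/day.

56.3

Cross-sectional area A = 857 × 3.79 = 3248 m².
Hydraulic gradient i = (264.01 − 258.63) / 255 = 5.38 / 255 = 0.02110.
Darcy's law: Q = K · A · i = 0.8210 × 3248 × 0.02110 = 56.26 m³/day.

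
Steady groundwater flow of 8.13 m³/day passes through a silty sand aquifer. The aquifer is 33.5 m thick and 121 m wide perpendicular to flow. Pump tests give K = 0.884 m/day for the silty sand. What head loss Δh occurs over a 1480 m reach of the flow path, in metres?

Cross-sectional area A = 121 × 33.5 = 4054 m².
From Q = K·A·i, i = Q / (K·A) = 8.13 / (0.8840 × 4054) = 0.002269.
Head loss Δh = i · L = 0.002269 × 1480 = 3.358 m.

3.36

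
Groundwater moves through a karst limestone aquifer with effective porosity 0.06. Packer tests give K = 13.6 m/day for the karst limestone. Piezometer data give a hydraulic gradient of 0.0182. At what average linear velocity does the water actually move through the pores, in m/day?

Hydraulic gradient i = 0.0182.
Darcy flux q = K · i = 13.60 × 0.01820 = 0.2475 m/day.
Seepage velocity v = q / n_e = 0.2475 / 0.06 = 4.125 m/day.

4.13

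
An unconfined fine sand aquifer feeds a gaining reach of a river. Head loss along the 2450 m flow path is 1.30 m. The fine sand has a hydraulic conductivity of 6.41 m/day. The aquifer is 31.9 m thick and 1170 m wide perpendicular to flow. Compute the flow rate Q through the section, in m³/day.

Cross-sectional area A = 1170 × 31.9 = 37323 m².
Hydraulic gradient i = Δh / L = 1.30 / 2450 = 0.0005306.
Darcy's law: Q = K · A · i = 6.410 × 37323 × 0.0005306 = 126.9 m³/day.

127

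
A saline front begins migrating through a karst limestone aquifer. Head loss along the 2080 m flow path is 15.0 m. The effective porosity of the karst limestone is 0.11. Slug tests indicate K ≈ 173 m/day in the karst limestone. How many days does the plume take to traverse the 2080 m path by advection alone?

183

Hydraulic gradient i = Δh / L = 15.0 / 2080 = 0.007212.
Darcy flux q = K · i = 173.0 × 0.007212 = 1.248 m/day.
Seepage velocity v = q / n_e = 1.248 / 0.11 = 11.34 m/day.
Travel time t = L / v = 2080 / 11.34 = 183.4 days.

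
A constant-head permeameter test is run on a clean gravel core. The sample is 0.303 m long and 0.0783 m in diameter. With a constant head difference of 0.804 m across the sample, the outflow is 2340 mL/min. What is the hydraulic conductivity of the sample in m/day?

264

Cross-sectional area A = π·(d/2)² = π × (0.0783/2)² = 0.004815 m².
Convert discharge: 2340 mL/min = 3.900e-05 m³/s.
Darcy's law rearranged: K = Q·L / (A·Δh) = 3.900e-05 × 0.303 / (0.004815 × 0.804) = 0.003052 m/s = 263.7 m/day.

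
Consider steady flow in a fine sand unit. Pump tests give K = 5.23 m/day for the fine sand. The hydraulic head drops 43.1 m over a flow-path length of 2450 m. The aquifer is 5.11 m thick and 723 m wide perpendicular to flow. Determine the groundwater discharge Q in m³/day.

Cross-sectional area A = 723 × 5.11 = 3695 m².
Hydraulic gradient i = Δh / L = 43.1 / 2450 = 0.01759.
Darcy's law: Q = K · A · i = 5.230 × 3695 × 0.01759 = 339.9 m³/day.

340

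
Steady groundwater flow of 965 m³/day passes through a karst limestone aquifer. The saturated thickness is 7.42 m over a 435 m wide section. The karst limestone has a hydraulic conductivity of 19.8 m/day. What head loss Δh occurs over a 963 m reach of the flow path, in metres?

14.5

Cross-sectional area A = 435 × 7.42 = 3228 m².
From Q = K·A·i, i = Q / (K·A) = 965 / (19.80 × 3228) = 0.01510.
Head loss Δh = i · L = 0.01510 × 963 = 14.54 m.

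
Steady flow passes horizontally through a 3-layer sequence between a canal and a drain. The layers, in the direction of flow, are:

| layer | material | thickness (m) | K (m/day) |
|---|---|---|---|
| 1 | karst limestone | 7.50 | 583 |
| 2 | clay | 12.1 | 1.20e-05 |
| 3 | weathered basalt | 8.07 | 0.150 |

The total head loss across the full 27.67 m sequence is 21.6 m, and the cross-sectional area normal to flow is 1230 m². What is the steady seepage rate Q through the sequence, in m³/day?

Flow is perpendicular to layering, so the layers act in series and the equivalent K is the thickness-weighted harmonic mean.
Total thickness L = 7.50 + 12.1 + 8.07 = 27.67 m.
Σ(b_i/K_i) = 7.50/583 + 12.1/1.20e-05 + 8.07/0.150 = 1.008e+06 d.
K_eq = L / Σ(b_i/K_i) = 27.67 / 1.008e+06 = 2.744e-05 m/day.
Q = K_eq · A · (Δh/L) = 2.744e-05 × 1230 × (21.6/27.67) = 0.02635 m³/day.

0.0263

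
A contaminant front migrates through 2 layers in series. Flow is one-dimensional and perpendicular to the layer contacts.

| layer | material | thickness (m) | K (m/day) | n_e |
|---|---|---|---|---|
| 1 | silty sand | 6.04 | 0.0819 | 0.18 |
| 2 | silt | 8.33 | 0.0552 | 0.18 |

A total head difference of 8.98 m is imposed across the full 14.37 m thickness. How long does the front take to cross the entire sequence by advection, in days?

With flow normal to the layers, continuity requires the same specific discharge q through every layer.
Σ(b_i/K_i) = 6.04/0.0819 + 8.33/0.0552 = 224.7 d.
q = Δh / Σ(b_i/K_i) = 8.98 / 224.7 = 0.03997 m/day.
In each layer the seepage velocity is v_i = q/n_i, so the layer transit time is t_i = b_i·n_i / q:
  layer 1 (silty sand): t_1 = 6.04 × 0.18 / 0.03997 = 27.20 d
  layer 2 (silt): t_2 = 8.33 × 0.18 / 0.03997 = 37.51 d
Total t = Σ t_i = 64.71 days.

64.7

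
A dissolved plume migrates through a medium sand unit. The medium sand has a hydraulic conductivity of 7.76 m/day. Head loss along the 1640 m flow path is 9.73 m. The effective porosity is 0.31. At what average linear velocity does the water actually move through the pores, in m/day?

Hydraulic gradient i = Δh / L = 9.73 / 1640 = 0.005933.
Darcy flux q = K · i = 7.760 × 0.005933 = 0.04604 m/day.
Seepage velocity v = q / n_e = 0.04604 / 0.31 = 0.1485 m/day.

0.149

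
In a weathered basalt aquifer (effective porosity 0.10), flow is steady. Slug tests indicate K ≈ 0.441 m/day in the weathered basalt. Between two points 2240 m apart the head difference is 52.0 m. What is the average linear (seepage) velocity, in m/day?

Hydraulic gradient i = Δh / L = 52.0 / 2240 = 0.02321.
Darcy flux q = K · i = 0.4410 × 0.02321 = 0.01024 m/day.
Seepage velocity v = q / n_e = 0.01024 / 0.10 = 0.1024 m/day.

0.102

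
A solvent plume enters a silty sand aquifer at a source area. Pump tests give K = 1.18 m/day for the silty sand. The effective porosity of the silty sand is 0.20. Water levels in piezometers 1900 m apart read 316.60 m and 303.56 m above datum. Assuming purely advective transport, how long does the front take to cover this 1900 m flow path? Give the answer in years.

Hydraulic gradient i = (316.60 − 303.56) / 1900 = 13.04 / 1900 = 0.006863.
Darcy flux q = K · i = 1.180 × 0.006863 = 0.008099 m/day.
Seepage velocity v = q / n_e = 0.008099 / 0.20 = 0.04049 m/day.
Travel time t = L / v = 1900 / 0.04049 = 46922 days = 128.5 years.

128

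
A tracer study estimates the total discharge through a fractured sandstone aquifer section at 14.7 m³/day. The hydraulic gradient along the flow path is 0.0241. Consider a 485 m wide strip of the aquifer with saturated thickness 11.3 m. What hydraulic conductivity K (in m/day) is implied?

Cross-sectional area A = 485 × 11.3 = 5480 m².
Hydraulic gradient i = 0.0241.
From Q = K·A·i, K = Q / (A·i) = 14.7 / (5480 × 0.02410) = 0.1113 m/day.

0.111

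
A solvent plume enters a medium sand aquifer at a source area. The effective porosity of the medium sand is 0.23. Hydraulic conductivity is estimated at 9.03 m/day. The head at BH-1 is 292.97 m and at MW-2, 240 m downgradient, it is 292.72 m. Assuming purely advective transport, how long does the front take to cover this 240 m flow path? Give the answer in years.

16.1

Hydraulic gradient i = (292.97 − 292.72) / 240 = 0.25 / 240 = 0.001042.
Darcy flux q = K · i = 9.030 × 0.001042 = 0.009406 m/day.
Seepage velocity v = q / n_e = 0.009406 / 0.23 = 0.04090 m/day.
Travel time t = L / v = 240 / 0.04090 = 5868 days = 16.07 years.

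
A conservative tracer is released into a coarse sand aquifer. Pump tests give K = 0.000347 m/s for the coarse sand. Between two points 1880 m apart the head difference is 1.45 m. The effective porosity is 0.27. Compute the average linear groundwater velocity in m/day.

0.0856

Convert K: 0.000347 m/s × 86400 = 29.98 m/day.
Hydraulic gradient i = Δh / L = 1.45 / 1880 = 0.0007713.
Darcy flux q = K · i = 29.98 × 0.0007713 = 0.02312 m/day.
Seepage velocity v = q / n_e = 0.02312 / 0.27 = 0.08564 m/day.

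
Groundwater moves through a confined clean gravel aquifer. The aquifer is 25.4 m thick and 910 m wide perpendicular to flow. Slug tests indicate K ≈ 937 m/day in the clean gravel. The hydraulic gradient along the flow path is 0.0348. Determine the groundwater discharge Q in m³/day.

Cross-sectional area A = 910 × 25.4 = 23114 m².
Hydraulic gradient i = 0.0348.
Darcy's law: Q = K · A · i = 937.0 × 23114 × 0.03480 = 7.537e+05 m³/day.

754000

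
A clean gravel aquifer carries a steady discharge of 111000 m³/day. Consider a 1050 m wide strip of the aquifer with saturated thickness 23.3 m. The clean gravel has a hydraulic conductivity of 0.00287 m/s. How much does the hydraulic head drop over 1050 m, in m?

Convert K: 0.00287 m/s × 86400 = 248.0 m/day.
Cross-sectional area A = 1050 × 23.3 = 24465 m².
From Q = K·A·i, i = Q / (K·A) = 111000 / (248.0 × 24465) = 0.01830.
Head loss Δh = i · L = 0.01830 × 1050 = 19.21 m.

19.2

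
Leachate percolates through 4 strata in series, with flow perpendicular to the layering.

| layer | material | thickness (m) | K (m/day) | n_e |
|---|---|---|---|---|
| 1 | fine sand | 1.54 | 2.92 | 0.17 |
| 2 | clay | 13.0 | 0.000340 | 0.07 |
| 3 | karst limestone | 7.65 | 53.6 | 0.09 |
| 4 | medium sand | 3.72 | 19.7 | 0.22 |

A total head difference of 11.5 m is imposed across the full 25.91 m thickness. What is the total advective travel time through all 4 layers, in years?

With flow normal to the layers, continuity requires the same specific discharge q through every layer.
Σ(b_i/K_i) = 1.54/2.92 + 13.0/0.000340 + 7.65/53.6 + 3.72/19.7 = 38236 d.
q = Δh / Σ(b_i/K_i) = 11.5 / 38236 = 0.0003008 m/day.
In each layer the seepage velocity is v_i = q/n_i, so the layer transit time is t_i = b_i·n_i / q:
  layer 1 (fine sand): t_1 = 1.54 × 0.17 / 0.0003008 = 870.5 d
  layer 2 (clay): t_2 = 13.0 × 0.07 / 0.0003008 = 3026 d
  layer 3 (karst limestone): t_3 = 7.65 × 0.09 / 0.0003008 = 2289 d
  layer 4 (medium sand): t_4 = 3.72 × 0.22 / 0.0003008 = 2721 d
Total t = Σ t_i = 8906 days = 24.38 years.

24.4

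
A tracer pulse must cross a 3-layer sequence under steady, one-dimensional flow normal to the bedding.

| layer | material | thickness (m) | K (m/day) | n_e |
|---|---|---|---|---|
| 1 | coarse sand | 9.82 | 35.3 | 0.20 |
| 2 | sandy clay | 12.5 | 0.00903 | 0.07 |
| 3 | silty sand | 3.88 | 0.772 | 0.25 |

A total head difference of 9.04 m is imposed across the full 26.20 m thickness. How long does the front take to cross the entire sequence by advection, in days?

585

With flow normal to the layers, continuity requires the same specific discharge q through every layer.
Σ(b_i/K_i) = 9.82/35.3 + 12.5/0.00903 + 3.88/0.772 = 1390 d.
q = Δh / Σ(b_i/K_i) = 9.04 / 1390 = 0.006506 m/day.
In each layer the seepage velocity is v_i = q/n_i, so the layer transit time is t_i = b_i·n_i / q:
  layer 1 (coarse sand): t_1 = 9.82 × 0.20 / 0.006506 = 301.9 d
  layer 2 (sandy clay): t_2 = 12.5 × 0.07 / 0.006506 = 134.5 d
  layer 3 (silty sand): t_3 = 3.88 × 0.25 / 0.006506 = 149.1 d
Total t = Σ t_i = 585.5 days.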